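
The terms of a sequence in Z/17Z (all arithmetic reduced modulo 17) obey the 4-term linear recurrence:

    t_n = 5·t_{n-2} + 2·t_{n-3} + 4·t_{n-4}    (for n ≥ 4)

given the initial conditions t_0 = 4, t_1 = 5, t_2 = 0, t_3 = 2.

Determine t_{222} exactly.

0

t_4 = 0·2 + 5·0 + 2·5 + 4·4 = 9
t_5 = 0·9 + 5·2 + 2·0 + 4·5 = 13
t_6 = 0·13 + 5·9 + 2·2 + 4·0 = 15
t_7 = 0·15 + 5·13 + 2·9 + 4·2 = 6
t_8 = 0·6 + 5·15 + 2·13 + 4·9 = 1
t_9 = 0·1 + 5·6 + 2·15 + 4·13 = 10
Continuing the recurrence:
  t_10 = 9;  t_11 = 8;  t_12 = 1;  t_13 = 13;  t_14 = 6;  t_15 = 14
  t_16 = 9;  t_17 = 15;  t_18 = 12;  t_19 = 13;  t_20 = 7;  t_21 = 13
  t_22 = 7;  t_23 = 12;  t_24 = 4;  t_25 = 7;  t_26 = 4;  t_27 = 6
  t_28 = 16;  t_29 = 15;  t_30 = 6;  t_31 = 12;  t_32 = 5;  t_33 = 13
  t_34 = 5;  t_35 = 4;  t_36 = 3;  t_37 = 14;  t_38 = 9;  t_39 = 7
  t_40 = 0;  t_41 = 7;  t_42 = 16;  t_43 = 12;  t_44 = 9;  t_45 = 1
  t_46 = 14;  t_47 = 3;  t_48 = 6;  t_49 = 13;  t_50 = 7;  t_51 = 4
  t_52 = 0;  t_53 = 1;  t_54 = 2;  t_55 = 4;  t_56 = 12;  t_57 = 11
  t_58 = 8;  t_59 = 10;  t_60 = 8;  t_61 = 8;  t_62 = 7;  t_63 = 11
  t_64 = 15;  t_65 = 16;  t_66 = 6;  t_67 = 1;  t_68 = 3;  t_69 = 13
  t_70 = 7;  t_71 = 7;  t_72 = 5;  t_73 = 16;  t_74 = 16;  t_75 = 16
  t_76 = 13;  t_77 = 6;  t_78 = 8;  t_79 = 1;  t_80 = 2;  t_81 = 11
  t_82 = 10;  t_83 = 12;  t_84 = 12;  t_85 = 5;  t_86 = 5;  t_87 = 12
  t_88 = 15;  t_89 = 5;  t_90 = 0;  t_91 = 1;  t_92 = 2;  t_93 = 8
  t_94 = 12;  t_95 = 14;  t_96 = 16;  t_97 = 7;  t_98 = 3;  t_99 = 4
  t_100 = 8;  t_101 = 3;  t_102 = 9;  t_103 = 13;  t_104 = 15;  t_105 = 10
  t_106 = 1;  t_107 = 13;  t_108 = 0;  t_109 = 5;  t_110 = 13;  t_111 = 9
  t_112 = 7;  t_113 = 6;  t_114 = 3;  t_115 = 12;  t_116 = 4;  t_117 = 5
  t_118 = 5;  t_119 = 13;  t_120 = 0;  t_121 = 10;  t_122 = 12;  t_123 = 0
  t_124 = 12;  t_125 = 13;  t_126 = 6;  t_127 = 4;  t_128 = 2;  t_129 = 16
  t_130 = 8;  t_131 = 15;  t_132 = 12;  t_133 = 2;  t_134 = 3;  t_135 = 9
  t_136 = 16;  t_137 = 8;  t_138 = 8;  t_139 = 6;  t_140 = 1;  t_141 = 10
  t_142 = 15;  t_143 = 8;  t_144 = 14;  t_145 = 8;  t_146 = 10;  t_147 = 15
  t_148 = 3;  t_149 = 8;  t_150 = 0;  t_151 = 4;  t_152 = 11;  t_153 = 1
  t_154 = 12;  t_155 = 9;  t_156 = 4;  t_157 = 5;  t_158 = 1;  t_159 = 1
  t_160 = 14;  t_161 = 10;  t_162 = 8;  t_163 = 14;  t_164 = 14;  t_165 = 7
  t_166 = 11;  t_167 = 0;  t_168 = 6;  t_169 = 16;  t_170 = 6;  t_171 = 7
  t_172 = 1;  t_173 = 9;  t_174 = 9;  t_175 = 7;  t_176 = 16;  t_177 = 4
  t_178 = 11;  t_179 = 12;  t_180 = 8;  t_181 = 13;  t_182 = 6;  t_183 = 10
  t_184 = 3;  t_185 = 12;  t_186 = 8;  t_187 = 4;  t_188 = 8;  t_189 = 16
  t_190 = 12;  t_191 = 10;  t_192 = 5;  t_193 = 2;  t_194 = 8;  t_195 = 9
  t_196 = 13;  t_197 = 1;  t_198 = 13;  t_199 = 16;  t_200 = 0;  t_201 = 8
  t_202 = 16;  t_203 = 2;  t_204 = 11;  t_205 = 6;  t_206 = 4;  t_207 = 9
  t_208 = 8;  t_209 = 9;  t_210 = 6;  t_211 = 12;  t_212 = 12;  t_213 = 6
  t_214 = 6;  t_215 = 0;  t_216 = 5;  t_217 = 2;  t_218 = 15;  t_219 = 3
  t_220 = 14
t_221 = 0·14 + 5·3 + 2·15 + 4·2 = 2
t_222 = 0·2 + 5·14 + 2·3 + 4·15 = 0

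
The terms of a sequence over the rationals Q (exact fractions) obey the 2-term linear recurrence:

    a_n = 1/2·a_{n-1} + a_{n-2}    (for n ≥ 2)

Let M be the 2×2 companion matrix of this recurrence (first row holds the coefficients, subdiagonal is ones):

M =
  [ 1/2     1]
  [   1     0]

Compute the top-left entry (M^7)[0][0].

(M^7)[0][0] is the top entry after applying M 7 times to the unit state (1, 0). Equivalently it is h_{8} for the auxiliary sequence (h_n) obeying the same recurrence with h_1 = 1 and h_i = 0 for 0 ≤ i < 1:
h_2 = 1/2·1 + 1·0 = 1/2
h_3 = 1/2·1/2 + 1·1 = 5/4
h_4 = 1/2·5/4 + 1·1/2 = 9/8
h_5 = 1/2·9/8 + 1·5/4 = 29/16
h_6 = 1/2·29/16 + 1·9/8 = 65/32
h_7 = 1/2·65/32 + 1·29/16 = 181/64
h_8 = 1/2·181/64 + 1·65/32 = 441/128

441/128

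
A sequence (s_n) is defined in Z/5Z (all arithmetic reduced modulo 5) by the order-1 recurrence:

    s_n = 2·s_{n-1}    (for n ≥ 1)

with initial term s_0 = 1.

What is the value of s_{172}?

s_1 = 2·1 = 2
s_2 = 2·2 = 4
s_3 = 2·4 = 3
s_4 = 2·3 = 1
(s_4) = (1) = (s_0), so the sequence has period 4.
172 ≡ 0 (mod 4), hence s_172 = s_0 = 1.

1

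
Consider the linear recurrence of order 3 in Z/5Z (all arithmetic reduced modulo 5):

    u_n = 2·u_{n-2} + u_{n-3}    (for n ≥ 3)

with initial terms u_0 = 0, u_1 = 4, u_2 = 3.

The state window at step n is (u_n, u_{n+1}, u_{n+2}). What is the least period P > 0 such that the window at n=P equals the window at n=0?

n=0: window = (0, 4, 3)
n=1: window = (4, 3, 3)
n=2: window = (3, 3, 0)
n=3: window = (3, 0, 4)
n=4: window = (0, 4, 3)
window at n=4 equals window at n=0 → period = 4

4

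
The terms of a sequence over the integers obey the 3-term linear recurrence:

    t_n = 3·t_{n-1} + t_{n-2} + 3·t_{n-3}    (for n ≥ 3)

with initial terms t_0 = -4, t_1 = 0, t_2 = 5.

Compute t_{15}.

t_3 = 3·5 + 1·0 + 3·-4 = 3
t_4 = 3·3 + 1·5 + 3·0 = 14
t_5 = 3·14 + 1·3 + 3·5 = 60
t_6 = 3·60 + 1·14 + 3·3 = 203
t_7 = 3·203 + 1·60 + 3·14 = 711
t_8 = 3·711 + 1·203 + 3·60 = 2516
t_9 = 3·2516 + 1·711 + 3·203 = 8868
t_10 = 3·8868 + 1·2516 + 3·711 = 31253
t_11 = 3·31253 + 1·8868 + 3·2516 = 110175
t_12 = 3·110175 + 1·31253 + 3·8868 = 388382
t_13 = 3·388382 + 1·110175 + 3·31253 = 1369080
t_14 = 3·1369080 + 1·388382 + 3·110175 = 4826147
t_15 = 3·4826147 + 1·1369080 + 3·388382 = 17012667

17012667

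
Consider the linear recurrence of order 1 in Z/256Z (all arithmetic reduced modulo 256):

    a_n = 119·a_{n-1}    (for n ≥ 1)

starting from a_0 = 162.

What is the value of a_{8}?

a_1 = 119·162 = 78
a_2 = 119·78 = 66
a_3 = 119·66 = 174
a_4 = 119·174 = 226
a_5 = 119·226 = 14
a_6 = 119·14 = 130
a_7 = 119·130 = 110
a_8 = 119·110 = 34

34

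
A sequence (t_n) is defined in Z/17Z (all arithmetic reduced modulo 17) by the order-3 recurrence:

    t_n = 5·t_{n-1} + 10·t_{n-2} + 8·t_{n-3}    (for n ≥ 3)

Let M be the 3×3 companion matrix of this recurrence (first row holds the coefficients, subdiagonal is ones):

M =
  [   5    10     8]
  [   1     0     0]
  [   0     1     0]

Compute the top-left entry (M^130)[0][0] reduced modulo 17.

(M^130)[0][0] is the top entry after applying M 130 times to the unit state (1, 0, 0). Equivalently it is h_{132} for the auxiliary sequence (h_n) obeying the same recurrence with h_2 = 1 and h_i = 0 for 0 ≤ i < 2:
h_3 = 5·1 + 10·0 + 8·0 = 5
h_4 = 5·5 + 10·1 + 8·0 = 1
h_5 = 5·1 + 10·5 + 8·1 = 12
h_6 = 5·12 + 10·1 + 8·5 = 8
h_7 = 5·8 + 10·12 + 8·1 = 15
h_8 = 5·15 + 10·8 + 8·12 = 13
h_9 = 5·13 + 10·15 + 8·8 = 7
h_10 = 5·7 + 10·13 + 8·15 = 13
h_11 = 5·13 + 10·7 + 8·13 = 1
h_12 = 5·1 + 10·13 + 8·7 = 4
h_13 = 5·4 + 10·1 + 8·13 = 15
h_14 = 5·15 + 10·4 + 8·1 = 4
h_15 = 5·4 + 10·15 + 8·4 = 15
h_16 = 5·15 + 10·4 + 8·15 = 14
h_17 = 5·14 + 10·15 + 8·4 = 14
h_18 = 5·14 + 10·14 + 8·15 = 7
h_19 = 5·7 + 10·14 + 8·14 = 15
h_20 = 5·15 + 10·7 + 8·14 = 2
h_21 = 5·2 + 10·15 + 8·7 = 12
h_22 = 5·12 + 10·2 + 8·15 = 13
h_23 = 5·13 + 10·12 + 8·2 = 14
h_24 = 5·14 + 10·13 + 8·12 = 7
h_25 = 5·7 + 10·14 + 8·13 = 7
h_26 = 5·7 + 10·7 + 8·14 = 13
h_27 = 5·13 + 10·7 + 8·7 = 4
h_28 = 5·4 + 10·13 + 8·7 = 2
h_29 = 5·2 + 10·4 + 8·13 = 1
h_30 = 5·1 + 10·2 + 8·4 = 6
h_31 = 5·6 + 10·1 + 8·2 = 5
h_32 = 5·5 + 10·6 + 8·1 = 8
h_33 = 5·8 + 10·5 + 8·6 = 2
h_34 = 5·2 + 10·8 + 8·5 = 11
h_35 = 5·11 + 10·2 + 8·8 = 3
h_36 = 5·3 + 10·11 + 8·2 = 5
h_37 = 5·5 + 10·3 + 8·11 = 7
h_38 = 5·7 + 10·5 + 8·3 = 7
h_39 = 5·7 + 10·7 + 8·5 = 9
h_40 = 5·9 + 10·7 + 8·7 = 1
h_41 = 5·1 + 10·9 + 8·7 = 15
h_42 = 5·15 + 10·1 + 8·9 = 4
h_43 = 5·4 + 10·15 + 8·1 = 8
h_44 = 5·8 + 10·4 + 8·15 = 13
h_45 = 5·13 + 10·8 + 8·4 = 7
h_46 = 5·7 + 10·13 + 8·8 = 8
h_47 = 5·8 + 10·7 + 8·13 = 10
h_48 = 5·10 + 10·8 + 8·7 = 16
h_49 = 5·16 + 10·10 + 8·8 = 6
h_50 = 5·6 + 10·16 + 8·10 = 15
h_51 = 5·15 + 10·6 + 8·16 = 8
h_52 = 5·8 + 10·15 + 8·6 = 0
h_53 = 5·0 + 10·8 + 8·15 = 13
h_54 = 5·13 + 10·0 + 8·8 = 10
h_55 = 5·10 + 10·13 + 8·0 = 10
h_56 = 5·10 + 10·10 + 8·13 = 16
h_57 = 5·16 + 10·10 + 8·10 = 5
h_58 = 5·5 + 10·16 + 8·10 = 10
h_59 = 5·10 + 10·5 + 8·16 = 7
h_60 = 5·7 + 10·10 + 8·5 = 5
h_61 = 5·5 + 10·7 + 8·10 = 5
h_62 = 5·5 + 10·5 + 8·7 = 12
h_63 = 5·12 + 10·5 + 8·5 = 14
h_64 = 5·14 + 10·12 + 8·5 = 9
h_65 = 5·9 + 10·14 + 8·12 = 9
h_66 = 5·9 + 10·9 + 8·14 = 9
h_67 = 5·9 + 10·9 + 8·9 = 3
h_68 = 5·3 + 10·9 + 8·9 = 7
h_69 = 5·7 + 10·3 + 8·9 = 1
h_70 = 5·1 + 10·7 + 8·3 = 14
h_71 = 5·14 + 10·1 + 8·7 = 0
h_72 = 5·0 + 10·14 + 8·1 = 12
h_73 = 5·12 + 10·0 + 8·14 = 2
h_74 = 5·2 + 10·12 + 8·0 = 11
h_75 = 5·11 + 10·2 + 8·12 = 1
h_76 = 5·1 + 10·11 + 8·2 = 12
h_77 = 5·12 + 10·1 + 8·11 = 5
h_78 = 5·5 + 10·12 + 8·1 = 0
h_79 = 5·0 + 10·5 + 8·12 = 10
h_80 = 5·10 + 10·0 + 8·5 = 5
h_81 = 5·5 + 10·10 + 8·0 = 6
h_82 = 5·6 + 10·5 + 8·10 = 7
h_83 = 5·7 + 10·6 + 8·5 = 16
h_84 = 5·16 + 10·7 + 8·6 = 11
h_85 = 5·11 + 10·16 + 8·7 = 16
h_86 = 5·16 + 10·11 + 8·16 = 12
h_87 = 5·12 + 10·16 + 8·11 = 2
h_88 = 5·2 + 10·12 + 8·16 = 3
h_89 = 5·3 + 10·2 + 8·12 = 12
h_90 = 5·12 + 10·3 + 8·2 = 4
h_91 = 5·4 + 10·12 + 8·3 = 11
h_92 = 5·11 + 10·4 + 8·12 = 4
h_93 = 5·4 + 10·11 + 8·4 = 9
h_94 = 5·9 + 10·4 + 8·11 = 3
h_95 = 5·3 + 10·9 + 8·4 = 1
h_96 = 5·1 + 10·3 + 8·9 = 5
h_97 = 5·5 + 10·1 + 8·3 = 8
h_98 = 5·8 + 10·5 + 8·1 = 13
h_99 = 5·13 + 10·8 + 8·5 = 15
h_100 = 5·15 + 10·13 + 8·8 = 14
h_101 = 5·14 + 10·15 + 8·13 = 1
h_102 = 5·1 + 10·14 + 8·15 = 10
h_103 = 5·10 + 10·1 + 8·14 = 2
h_104 = 5·2 + 10·10 + 8·1 = 16
h_105 = 5·16 + 10·2 + 8·10 = 10
h_106 = 5·10 + 10·16 + 8·2 = 5
h_107 = 5·5 + 10·10 + 8·16 = 15
h_108 = 5·15 + 10·5 + 8·10 = 1
h_109 = 5·1 + 10·15 + 8·5 = 8
h_110 = 5·8 + 10·1 + 8·15 = 0
h_111 = 5·0 + 10·8 + 8·1 = 3
h_112 = 5·3 + 10·0 + 8·8 = 11
h_113 = 5·11 + 10·3 + 8·0 = 0
h_114 = 5·0 + 10·11 + 8·3 = 15
h_115 = 5·15 + 10·0 + 8·11 = 10
h_116 = 5·10 + 10·15 + 8·0 = 13
h_117 = 5·13 + 10·10 + 8·15 = 13
h_118 = 5·13 + 10·13 + 8·10 = 3
h_119 = 5·3 + 10·13 + 8·13 = 11
h_120 = 5·11 + 10·3 + 8·13 = 2
h_121 = 5·2 + 10·11 + 8·3 = 8
h_122 = 5·8 + 10·2 + 8·11 = 12
h_123 = 5·12 + 10·8 + 8·2 = 3
h_124 = 5·3 + 10·12 + 8·8 = 12
h_125 = 5·12 + 10·3 + 8·12 = 16
h_126 = 5·16 + 10·12 + 8·3 = 3
h_127 = 5·3 + 10·16 + 8·12 = 16
h_128 = 5·16 + 10·3 + 8·16 = 0
h_129 = 5·0 + 10·16 + 8·3 = 14
h_130 = 5·14 + 10·0 + 8·16 = 11
h_131 = 5·11 + 10·14 + 8·0 = 8
h_132 = 5·8 + 10·11 + 8·14 = 7

7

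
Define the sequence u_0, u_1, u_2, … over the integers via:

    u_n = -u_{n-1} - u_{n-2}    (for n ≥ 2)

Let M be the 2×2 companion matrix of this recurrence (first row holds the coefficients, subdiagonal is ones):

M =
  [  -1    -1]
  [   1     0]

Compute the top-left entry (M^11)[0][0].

(M^11)[0][0] is the top entry after applying M 11 times to the unit state (1, 0). Equivalently it is h_{12} for the auxiliary sequence (h_n) obeying the same recurrence with h_1 = 1 and h_i = 0 for 0 ≤ i < 1:
h_2 = -1·1 + -1·0 = -1
h_3 = -1·-1 + -1·1 = 0
h_4 = -1·0 + -1·-1 = 1
(h_3, h_4) = (0, 1) = (h_0, h_1), so the sequence has period 3.
12 ≡ 0 (mod 3), hence h_12 = h_0 = 0.

0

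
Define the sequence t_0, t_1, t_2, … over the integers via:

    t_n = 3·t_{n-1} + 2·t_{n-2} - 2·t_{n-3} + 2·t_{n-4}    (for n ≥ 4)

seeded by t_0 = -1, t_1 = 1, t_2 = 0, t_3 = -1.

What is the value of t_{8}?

t_4 = 3·-1 + 2·0 + -2·1 + 2·-1 = -7
t_5 = 3·-7 + 2·-1 + -2·0 + 2·1 = -21
t_6 = 3·-21 + 2·-7 + -2·-1 + 2·0 = -75
t_7 = 3·-75 + 2·-21 + -2·-7 + 2·-1 = -255
t_8 = 3·-255 + 2·-75 + -2·-21 + 2·-7 = -887

-887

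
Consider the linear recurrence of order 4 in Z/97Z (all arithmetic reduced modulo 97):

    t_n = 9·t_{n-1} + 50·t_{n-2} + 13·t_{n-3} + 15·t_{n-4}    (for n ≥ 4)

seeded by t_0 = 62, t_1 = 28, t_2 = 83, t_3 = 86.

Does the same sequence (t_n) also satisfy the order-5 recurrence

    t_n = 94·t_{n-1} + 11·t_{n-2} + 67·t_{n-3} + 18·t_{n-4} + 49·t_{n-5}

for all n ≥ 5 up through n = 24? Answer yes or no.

Terms t_0..t_24: 62, 28, 83, 86, 10, 69, 89, 45, 82, 39, 66, 17, 49, 18, 40, 18, 27, 90, 84, 57, 80, 95, 66, 61, 76
n=5: candidate gives 28, actual t_5 = 69 ✗

no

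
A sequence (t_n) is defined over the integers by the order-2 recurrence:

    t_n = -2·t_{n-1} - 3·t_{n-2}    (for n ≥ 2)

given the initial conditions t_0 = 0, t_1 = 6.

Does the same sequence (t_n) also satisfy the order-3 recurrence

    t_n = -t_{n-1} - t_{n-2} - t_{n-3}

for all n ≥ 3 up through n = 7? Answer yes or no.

Terms t_0..t_7: 0, 6, -12, 6, 24, -66, 60, 78
n=3: candidate gives 6, actual t_3 = 6 ✓
n=4: candidate gives 0, actual t_4 = 24 ✗

no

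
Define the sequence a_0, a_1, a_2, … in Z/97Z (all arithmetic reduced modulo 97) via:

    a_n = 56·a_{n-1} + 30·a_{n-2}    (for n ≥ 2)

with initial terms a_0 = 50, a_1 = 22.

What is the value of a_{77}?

a_2 = 56·22 + 30·50 = 16
a_3 = 56·16 + 30·22 = 4
a_4 = 56·4 + 30·16 = 25
a_5 = 56·25 + 30·4 = 65
a_6 = 56·65 + 30·25 = 25
a_7 = 56·25 + 30·65 = 52
a_8 = 56·52 + 30·25 = 73
a_9 = 56·73 + 30·52 = 22
a_10 = 56·22 + 30·73 = 27
a_11 = 56·27 + 30·22 = 38
a_12 = 56·38 + 30·27 = 28
a_13 = 56·28 + 30·38 = 89
a_14 = 56·89 + 30·28 = 4
a_15 = 56·4 + 30·89 = 81
a_16 = 56·81 + 30·4 = 0
a_17 = 56·0 + 30·81 = 5
a_18 = 56·5 + 30·0 = 86
a_19 = 56·86 + 30·5 = 19
a_20 = 56·19 + 30·86 = 55
a_21 = 56·55 + 30·19 = 61
a_22 = 56·61 + 30·55 = 22
a_23 = 56·22 + 30·61 = 55
a_24 = 56·55 + 30·22 = 54
a_25 = 56·54 + 30·55 = 18
a_26 = 56·18 + 30·54 = 9
a_27 = 56·9 + 30·18 = 74
a_28 = 56·74 + 30·9 = 49
a_29 = 56·49 + 30·74 = 17
a_30 = 56·17 + 30·49 = 94
a_31 = 56·94 + 30·17 = 51
a_32 = 56·51 + 30·94 = 50
a_33 = 56·50 + 30·51 = 62
a_34 = 56·62 + 30·50 = 25
a_35 = 56·25 + 30·62 = 59
a_36 = 56·59 + 30·25 = 77
a_37 = 56·77 + 30·59 = 68
a_38 = 56·68 + 30·77 = 7
a_39 = 56·7 + 30·68 = 7
a_40 = 56·7 + 30·7 = 20
a_41 = 56·20 + 30·7 = 69
a_42 = 56·69 + 30·20 = 2
a_43 = 56·2 + 30·69 = 48
a_44 = 56·48 + 30·2 = 32
a_45 = 56·32 + 30·48 = 31
a_46 = 56·31 + 30·32 = 77
a_47 = 56·77 + 30·31 = 4
a_48 = 56·4 + 30·77 = 12
a_49 = 56·12 + 30·4 = 16
a_50 = 56·16 + 30·12 = 92
a_51 = 56·92 + 30·16 = 6
a_52 = 56·6 + 30·92 = 89
a_53 = 56·89 + 30·6 = 23
a_54 = 56·23 + 30·89 = 78
a_55 = 56·78 + 30·23 = 14
a_56 = 56·14 + 30·78 = 20
a_57 = 56·20 + 30·14 = 85
a_58 = 56·85 + 30·20 = 25
a_59 = 56·25 + 30·85 = 70
a_60 = 56·70 + 30·25 = 14
a_61 = 56·14 + 30·70 = 71
a_62 = 56·71 + 30·14 = 31
a_63 = 56·31 + 30·71 = 83
a_64 = 56·83 + 30·31 = 49
a_65 = 56·49 + 30·83 = 93
a_66 = 56·93 + 30·49 = 82
a_67 = 56·82 + 30·93 = 10
a_68 = 56·10 + 30·82 = 13
a_69 = 56·13 + 30·10 = 58
a_70 = 56·58 + 30·13 = 49
a_71 = 56·49 + 30·58 = 22
a_72 = 56·22 + 30·49 = 83
a_73 = 56·83 + 30·22 = 70
a_74 = 56·70 + 30·83 = 8
a_75 = 56·8 + 30·70 = 26
a_76 = 56·26 + 30·8 = 47
a_77 = 56·47 + 30·26 = 17

17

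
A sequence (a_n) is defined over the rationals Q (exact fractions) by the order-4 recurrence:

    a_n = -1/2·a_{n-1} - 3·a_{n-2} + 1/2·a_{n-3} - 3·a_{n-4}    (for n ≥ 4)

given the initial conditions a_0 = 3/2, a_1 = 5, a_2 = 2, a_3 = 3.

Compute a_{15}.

a_4 = -1/2·3 + -3·2 + 1/2·5 + -3·3/2 = -19/2
a_5 = -1/2·-19/2 + -3·3 + 1/2·2 + -3·5 = -73/4
a_6 = -1/2·-73/4 + -3·-19/2 + 1/2·3 + -3·2 = 265/8
a_7 = -1/2·265/8 + -3·-73/4 + 1/2·-19/2 + -3·3 = 391/16
a_8 = -1/2·391/16 + -3·265/8 + 1/2·-73/4 + -3·-19/2 = -2951/32
a_9 = -1/2·-2951/32 + -3·391/16 + 1/2·265/8 + -3·-73/4 = 2823/64
a_10 = -1/2·2823/64 + -3·-2951/32 + 1/2·391/16 + -3·265/8 = 21433/128
a_11 = -1/2·21433/128 + -3·2823/64 + 1/2·-2951/32 + -3·391/16 = -85881/256
a_12 = -1/2·-85881/256 + -3·21433/128 + 1/2·2823/64 + -3·-2951/32 = -18375/512
a_13 = -1/2·-18375/512 + -3·-85881/256 + 1/2·21433/128 + -3·2823/64 = 999175/1024
a_14 = -1/2·999175/1024 + -3·-18375/512 + 1/2·-85881/256 + -3·21433/128 = -2150983/2048
a_15 = -1/2·-2150983/2048 + -3·999175/1024 + 1/2·-18375/512 + -3·-85881/256 = -5790329/4096

-5790329/4096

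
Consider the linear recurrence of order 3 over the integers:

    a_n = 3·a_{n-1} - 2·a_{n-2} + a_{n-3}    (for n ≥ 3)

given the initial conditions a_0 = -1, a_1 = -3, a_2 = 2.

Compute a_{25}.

1216625472

a_3 = 3·2 + -2·-3 + 1·-1 = 11
a_4 = 3·11 + -2·2 + 1·-3 = 26
a_5 = 3·26 + -2·11 + 1·2 = 58
a_6 = 3·58 + -2·26 + 1·11 = 133
a_7 = 3·133 + -2·58 + 1·26 = 309
a_8 = 3·309 + -2·133 + 1·58 = 719
a_9 = 3·719 + -2·309 + 1·133 = 1672
a_10 = 3·1672 + -2·719 + 1·309 = 3887
a_11 = 3·3887 + -2·1672 + 1·719 = 9036
a_12 = 3·9036 + -2·3887 + 1·1672 = 21006
a_13 = 3·21006 + -2·9036 + 1·3887 = 48833
a_14 = 3·48833 + -2·21006 + 1·9036 = 113523
a_15 = 3·113523 + -2·48833 + 1·21006 = 263909
a_16 = 3·263909 + -2·113523 + 1·48833 = 613514
a_17 = 3·613514 + -2·263909 + 1·113523 = 1426247
a_18 = 3·1426247 + -2·613514 + 1·263909 = 3315622
a_19 = 3·3315622 + -2·1426247 + 1·613514 = 7707886
a_20 = 3·7707886 + -2·3315622 + 1·1426247 = 17918661
a_21 = 3·17918661 + -2·7707886 + 1·3315622 = 41655833
a_22 = 3·41655833 + -2·17918661 + 1·7707886 = 96838063
a_23 = 3·96838063 + -2·41655833 + 1·17918661 = 225121184
a_24 = 3·225121184 + -2·96838063 + 1·41655833 = 523343259
a_25 = 3·523343259 + -2·225121184 + 1·96838063 = 1216625472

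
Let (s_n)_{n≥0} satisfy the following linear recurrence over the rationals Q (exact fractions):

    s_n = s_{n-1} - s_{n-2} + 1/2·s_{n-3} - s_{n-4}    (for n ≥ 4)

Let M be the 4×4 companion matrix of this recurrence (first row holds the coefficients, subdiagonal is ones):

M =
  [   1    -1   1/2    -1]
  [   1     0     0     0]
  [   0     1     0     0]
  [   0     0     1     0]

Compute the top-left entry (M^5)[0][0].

-3/2

(M^5)[0][0] is the top entry after applying M 5 times to the unit state (1, 0, 0, 0). Equivalently it is h_{8} for the auxiliary sequence (h_n) obeying the same recurrence with h_3 = 1 and h_i = 0 for 0 ≤ i < 3:
h_4 = 1·1 + -1·0 + 1/2·0 + -1·0 = 1
h_5 = 1·1 + -1·1 + 1/2·0 + -1·0 = 0
h_6 = 1·0 + -1·1 + 1/2·1 + -1·0 = -1/2
h_7 = 1·-1/2 + -1·0 + 1/2·1 + -1·1 = -1
h_8 = 1·-1 + -1·-1/2 + 1/2·0 + -1·1 = -3/2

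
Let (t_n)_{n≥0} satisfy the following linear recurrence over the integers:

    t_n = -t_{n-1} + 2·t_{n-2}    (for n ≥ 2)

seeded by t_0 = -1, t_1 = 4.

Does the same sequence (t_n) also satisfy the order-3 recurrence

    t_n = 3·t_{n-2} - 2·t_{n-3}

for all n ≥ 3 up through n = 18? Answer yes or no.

Terms t_0..t_18: -1, 4, -6, 14, -26, 54, -106, 214, -426, 854, -1706, 3414, -6826, 13654, -27306, 54614, -109226, 218454, -436906
n=3: candidate gives 14, actual t_3 = 14 ✓
n=4: candidate gives -26, actual t_4 = -26 ✓
n=5: candidate gives 54, actual t_5 = 54 ✓
n=6: candidate gives -106, actual t_6 = -106 ✓
n=7: candidate gives 214, actual t_7 = 214 ✓
n=8: candidate gives -426, actual t_8 = -426 ✓
n=9: candidate gives 854, actual t_9 = 854 ✓
n=10: candidate gives -1706, actual t_10 = -1706 ✓
n=11: candidate gives 3414, actual t_11 = 3414 ✓
n=12: candidate gives -6826, actual t_12 = -6826 ✓
n=13: candidate gives 13654, actual t_13 = 13654 ✓
n=14: candidate gives -27306, actual t_14 = -27306 ✓
n=15: candidate gives 54614, actual t_15 = 54614 ✓
n=16: candidate gives -109226, actual t_16 = -109226 ✓
n=17: candidate gives 218454, actual t_17 = 218454 ✓
n=18: candidate gives -436906, actual t_18 = -436906 ✓

yes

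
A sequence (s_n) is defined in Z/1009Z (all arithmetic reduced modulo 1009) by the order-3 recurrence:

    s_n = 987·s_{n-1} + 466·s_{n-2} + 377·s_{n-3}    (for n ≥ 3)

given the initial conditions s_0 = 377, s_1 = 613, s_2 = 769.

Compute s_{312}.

s_3 = 987·769 + 466·613 + 377·377 = 206
s_4 = 987·206 + 466·769 + 377·613 = 712
s_5 = 987·712 + 466·206 + 377·769 = 951
s_6 = 987·951 + 466·712 + 377·206 = 67
s_7 = 987·67 + 466·951 + 377·712 = 789
s_8 = 987·789 + 466·67 + 377·951 = 70
Continuing the recurrence:
  s_9 = 910;  s_10 = 290;  s_11 = 110;  s_12 = 551;  s_13 = 145;  s_14 = 418
  s_15 = 734;  s_16 = 226;  s_17 = 248;  s_18 = 221;  s_19 = 162;  s_20 = 199
  s_21 = 54;  s_22 = 261;  s_23 = 608;  s_24 = 465;  s_25 = 183;  s_26 = 947
  s_27 = 616;  s_28 = 313;  s_29 = 510;  s_30 = 603;  s_31 = 344;  s_32 = 551
  s_33 = 165;  s_34 = 413;  s_35 = 74;  s_36 = 785;  s_37 = 376;  s_38 = 1007
  s_39 = 2;  s_40 = 525;  s_41 = 736;  s_42 = 169;  s_43 = 395;  s_44 = 440
  s_45 = 988;  s_46 = 258;  s_47 = 77;  s_48 = 636;  s_49 = 94;  s_50 = 457
  s_51 = 83;  s_52 = 378;  s_53 = 851;  s_54 = 34;  s_55 = 527;  s_56 = 179
  s_57 = 194;  s_58 = 350;  s_59 = 855;  s_60 = 493;  s_61 = 908;  s_62 = 354
  s_63 = 846;  s_64 = 312;  s_65 = 186;  s_66 = 138;  s_67 = 473;  s_68 = 926
  s_69 = 831;  s_70 = 281;  s_71 = 659;  s_72 = 910;  s_73 = 510;  s_74 = 388
  s_75 = 91;  s_76 = 773;  s_77 = 146;  s_78 = 830;  s_79 = 155;  s_80 = 506
  s_81 = 678;  s_82 = 831;  s_83 = 72;  s_84 = 553;  s_85 = 694;  s_86 = 171
  s_87 = 416;  s_88 = 211;  s_89 = 422;  s_90 = 687;  s_91 = 763;  s_92 = 328
  s_93 = 932;  s_94 = 251;  s_95 = 523;  s_96 = 756;  s_97 = 851;  s_98 = 11
  s_99 = 261;  s_100 = 358;  s_101 = 853;  s_102 = 263;  s_103 = 989;  s_104 = 619
  s_105 = 538;  s_106 = 684;  s_107 = 847;  s_108 = 454;  s_109 = 858;  s_110 = 444
  s_111 = 214;  s_112 = 982;  s_113 = 321;  s_114 = 494;  s_115 = 396;  s_116 = 458
  s_117 = 485;  s_118 = 918;  s_119 = 105;  s_120 = 905;  s_121 = 767;  s_122 = 481
  s_123 = 896;  s_124 = 192;  s_125 = 348;  s_126 = 873;  s_127 = 429;  s_128 = 869
  s_129 = 372;  s_130 = 526;  s_131 = 28;  s_132 = 315;  s_133 = 602;  s_134 = 824
  s_135 = 766;  s_136 = 794;  s_137 = 340;  s_138 = 501;  s_139 = 778;  s_140 = 461
  s_141 = 459;  s_142 = 597;  s_143 = 218;  s_144 = 471;  s_145 = 478;  s_146 = 564
  s_147 = 451;  s_148 = 247;  s_149 = 643;  s_150 = 571;  s_151 = 811;  s_152 = 281
  s_153 = 782;  s_154 = 754;  s_155 = 720;  s_156 = 722;  s_157 = 512;  s_158 = 309
  s_159 = 497;  s_160 = 177;  s_161 = 132;  s_162 = 571;  s_163 = 653;  s_164 = 802
  s_165 = 448;  s_166 = 621;  s_167 = 23;  s_168 = 699;  s_169 = 414;  s_170 = 399
  s_171 = 682;  s_172 = 92;  s_173 = 53;  s_174 = 156;  s_175 = 455;  s_176 = 938
  s_177 = 983;  s_178 = 788;  s_179 = 285;  s_180 = 4;  s_181 = 973;  s_182 = 120
  s_183 = 254;  s_184 = 436;  s_185 = 644;  s_186 = 228;  s_187 = 365;  s_188 = 973
  s_189 = 552;  s_190 = 722;  s_191 = 751;  s_192 = 327;  s_193 = 485;  s_194 = 50
  s_195 = 84;  s_196 = 479;  s_197 = 33;  s_198 = 897;  s_199 = 661;  s_200 = 193
  s_201 = 225;  s_202 = 206;  s_203 = 540;  s_204 = 438;  s_205 = 822;  s_206 = 130
  s_207 = 458;  s_208 = 185;  s_209 = 64;  s_210 = 173;  s_211 = 917;  s_212 = 825
  s_213 = 163;  s_214 = 93;  s_215 = 508;  s_216 = 785;  s_217 = 251;  s_218 = 890
  s_219 = 830;  s_220 = 733;  s_221 = 893;  s_222 = 181;  s_223 = 359;  s_224 = 428
  s_225 = 99;  s_226 = 652;  s_227 = 427;  s_228 = 809;  s_229 = 181;  s_230 = 230
  s_231 = 859;  s_232 = 124;  s_233 = 965;  s_234 = 184;  s_235 = 1007;  s_236 = 588
  s_237 = 5;  s_238 = 714;  s_239 = 444;  s_240 = 952;  s_241 = 79;  s_242 = 855
  s_243 = 551;  s_244 = 383;  s_245 = 590;  s_246 = 904;  s_247 = 888;  s_248 = 596
  s_249 = 898;  s_250 = 473;  s_251 = 111;  s_252 = 563;  s_253 = 726;  s_254 = 668
  s_255 = 92;  s_256 = 773;  s_257 = 227;  s_258 = 434;  s_259 = 199;  s_260 = 925
  s_261 = 905;  s_262 = 834;  s_263 = 402;  s_264 = 559;  s_265 = 87;  s_266 = 480
  s_267 = 583;  s_268 = 484;  s_269 = 48;  s_270 = 319;  s_271 = 54;  s_272 = 86
  s_273 = 257;  s_274 = 294;  s_275 = 420;  s_276 = 655;  s_277 = 547;  s_278 = 513
  s_279 = 177;  s_280 = 450;  s_281 = 616;  s_282 = 537;  s_283 = 932;  s_284 = 857
  s_285 = 399;  s_286 = 333;  s_287 = 224;  s_288 = 1000;  s_289 = 71;  s_290 = 999
  s_291 = 652;  s_292 = 700;  s_293 = 124;  s_294 = 200;  s_295 = 458;  s_296 = 720
  s_297 = 558;  s_298 = 491;  s_299 = 22;  s_300 = 782;  s_301 = 571;  s_302 = 940
  s_303 = 405;  s_304 = 655;  s_305 = 993;  s_306 = 181;  s_307 = 400;  s_308 = 902
  s_309 = 705;  s_310 = 672
s_311 = 987·672 + 466·705 + 377·902 = 977
s_312 = 987·977 + 466·672 + 377·705 = 475

475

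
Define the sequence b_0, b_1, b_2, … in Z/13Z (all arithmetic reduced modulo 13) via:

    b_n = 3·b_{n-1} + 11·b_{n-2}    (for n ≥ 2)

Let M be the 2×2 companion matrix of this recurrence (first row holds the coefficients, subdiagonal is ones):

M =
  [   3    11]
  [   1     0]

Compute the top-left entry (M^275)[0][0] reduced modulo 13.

(M^275)[0][0] is the top entry after applying M 275 times to the unit state (1, 0). Equivalently it is h_{276} for the auxiliary sequence (h_n) obeying the same recurrence with h_1 = 1 and h_i = 0 for 0 ≤ i < 1:
h_2 = 3·1 + 11·0 = 3
h_3 = 3·3 + 11·1 = 7
h_4 = 3·7 + 11·3 = 2
h_5 = 3·2 + 11·7 = 5
h_6 = 3·5 + 11·2 = 11
h_7 = 3·11 + 11·5 = 10
h_8 = 3·10 + 11·11 = 8
h_9 = 3·8 + 11·10 = 4
h_10 = 3·4 + 11·8 = 9
h_11 = 3·9 + 11·4 = 6
h_12 = 3·6 + 11·9 = 0
h_13 = 3·0 + 11·6 = 1
(h_12, h_13) = (0, 1) = (h_0, h_1), so the sequence has period 12.
276 ≡ 0 (mod 12), hence h_276 = h_0 = 0.

0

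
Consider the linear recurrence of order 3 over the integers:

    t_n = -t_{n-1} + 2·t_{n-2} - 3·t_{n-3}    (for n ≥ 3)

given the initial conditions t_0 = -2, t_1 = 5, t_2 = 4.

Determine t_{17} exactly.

1287400

t_3 = -1·4 + 2·5 + -3·-2 = 12
t_4 = -1·12 + 2·4 + -3·5 = -19
t_5 = -1·-19 + 2·12 + -3·4 = 31
t_6 = -1·31 + 2·-19 + -3·12 = -105
t_7 = -1·-105 + 2·31 + -3·-19 = 224
t_8 = -1·224 + 2·-105 + -3·31 = -527
t_9 = -1·-527 + 2·224 + -3·-105 = 1290
t_10 = -1·1290 + 2·-527 + -3·224 = -3016
t_11 = -1·-3016 + 2·1290 + -3·-527 = 7177
t_12 = -1·7177 + 2·-3016 + -3·1290 = -17079
t_13 = -1·-17079 + 2·7177 + -3·-3016 = 40481
t_14 = -1·40481 + 2·-17079 + -3·7177 = -96170
t_15 = -1·-96170 + 2·40481 + -3·-17079 = 228369
t_16 = -1·228369 + 2·-96170 + -3·40481 = -542152
t_17 = -1·-542152 + 2·228369 + -3·-96170 = 1287400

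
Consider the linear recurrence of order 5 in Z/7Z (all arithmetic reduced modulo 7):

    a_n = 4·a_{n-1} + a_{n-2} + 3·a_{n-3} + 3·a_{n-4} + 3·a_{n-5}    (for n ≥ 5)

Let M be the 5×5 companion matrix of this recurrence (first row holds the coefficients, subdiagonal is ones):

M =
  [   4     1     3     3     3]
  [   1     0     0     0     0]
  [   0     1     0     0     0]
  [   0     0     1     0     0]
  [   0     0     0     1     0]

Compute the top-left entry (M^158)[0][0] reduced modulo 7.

4

(M^158)[0][0] is the top entry after applying M 158 times to the unit state (1, 0, 0, 0, 0). Equivalently it is h_{162} for the auxiliary sequence (h_n) obeying the same recurrence with h_4 = 1 and h_i = 0 for 0 ≤ i < 4:
h_5 = 4·1 + 1·0 + 3·0 + 3·0 + 3·0 = 4
h_6 = 4·4 + 1·1 + 3·0 + 3·0 + 3·0 = 3
h_7 = 4·3 + 1·4 + 3·1 + 3·0 + 3·0 = 5
h_8 = 4·5 + 1·3 + 3·4 + 3·1 + 3·0 = 3
h_9 = 4·3 + 1·5 + 3·3 + 3·4 + 3·1 = 6
h_10 = 4·6 + 1·3 + 3·5 + 3·3 + 3·4 = 0
Continuing the recurrence:
  h_11 = 4;  h_12 = 2;  h_13 = 4;  h_14 = 6;  h_15 = 4;  h_16 = 3
  h_17 = 3;  h_18 = 1;  h_19 = 4;  h_20 = 5;  h_21 = 3;  h_22 = 6
  h_23 = 1;  h_24 = 4;  h_25 = 3;  h_26 = 4;  h_27 = 3;  h_28 = 5
  h_29 = 0;  h_30 = 0;  h_31 = 1;  h_32 = 0;  h_33 = 2;  h_34 = 4
  h_35 = 0;  h_36 = 6;  h_37 = 0;  h_38 = 3;  h_39 = 0;  h_40 = 0
  h_41 = 6;  h_42 = 5;  h_43 = 0;  h_44 = 2;  h_45 = 6;  h_46 = 3
  h_47 = 4;  h_48 = 1;  h_49 = 6;  h_50 = 1;  h_51 = 6;  h_52 = 2
  h_53 = 3;  h_54 = 4;  h_55 = 4;  h_56 = 4;  h_57 = 5;  h_58 = 1
  h_59 = 3;  h_60 = 3;  h_61 = 3;  h_62 = 0;  h_63 = 3;  h_64 = 4
  h_65 = 2;  h_66 = 2;  h_67 = 3;  h_68 = 6;  h_69 = 2;  h_70 = 0
  h_71 = 0;  h_72 = 5;  h_73 = 2;  h_74 = 5;  h_75 = 2;  h_76 = 6
  h_77 = 6;  h_78 = 1;  h_79 = 0;  h_80 = 1;  h_81 = 1;  h_82 = 5
  h_83 = 6;  h_84 = 0;  h_85 = 6;  h_86 = 4;  h_87 = 6;  h_88 = 1
  h_89 = 5;  h_90 = 6;  h_91 = 6;  h_92 = 3;  h_93 = 5;  h_94 = 4
  h_95 = 3;  h_96 = 2;  h_97 = 5;  h_98 = 2;  h_99 = 5;  h_100 = 3
  h_101 = 2;  h_102 = 5;  h_103 = 3;  h_104 = 5;  h_105 = 4;  h_106 = 2
  h_107 = 2;  h_108 = 4;  h_109 = 2;  h_110 = 1;  h_111 = 2;  h_112 = 5
  h_113 = 1;  h_114 = 3;  h_115 = 2;  h_116 = 0;  h_117 = 1;  h_118 = 1
  h_119 = 6;  h_120 = 6;  h_121 = 1;  h_122 = 6;  h_123 = 1;  h_124 = 0
  h_125 = 5;  h_126 = 2;  h_127 = 6;  h_128 = 2;  h_129 = 0;  h_130 = 6
  h_131 = 5;  h_132 = 1;  h_133 = 5;  h_134 = 5;  h_135 = 5;  h_136 = 2
  h_137 = 4;  h_138 = 0;  h_139 = 5;  h_140 = 4;  h_141 = 4;  h_142 = 5
  h_143 = 2;  h_144 = 3;  h_145 = 4;  h_146 = 3;  h_147 = 4;  h_148 = 4
  h_149 = 1;  h_150 = 6;  h_151 = 2;  h_152 = 6;  h_153 = 3;  h_154 = 3
  h_155 = 1;  h_156 = 5;  h_157 = 1;  h_158 = 2;  h_159 = 1;  h_160 = 6
h_161 = 4·6 + 1·1 + 3·2 + 3·1 + 3·5 = 0
h_162 = 4·0 + 1·6 + 3·1 + 3·2 + 3·1 = 4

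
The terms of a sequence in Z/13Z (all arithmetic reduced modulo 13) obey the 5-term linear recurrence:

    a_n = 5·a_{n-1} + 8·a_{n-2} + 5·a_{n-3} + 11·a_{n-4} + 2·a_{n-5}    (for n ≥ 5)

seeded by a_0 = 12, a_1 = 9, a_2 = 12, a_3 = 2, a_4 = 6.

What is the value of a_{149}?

1

a_5 = 5·6 + 8·2 + 5·12 + 11·9 + 2·12 = 8
a_6 = 5·8 + 8·6 + 5·2 + 11·12 + 2·9 = 1
a_7 = 5·1 + 8·8 + 5·6 + 11·2 + 2·12 = 2
a_8 = 5·2 + 8·1 + 5·8 + 11·6 + 2·2 = 11
a_9 = 5·11 + 8·2 + 5·1 + 11·8 + 2·6 = 7
a_10 = 5·7 + 8·11 + 5·2 + 11·1 + 2·8 = 4
Continuing the recurrence:
  a_11 = 12;  a_12 = 5;  a_13 = 6;  a_14 = 6;  a_15 = 9;  a_16 = 7
  a_17 = 5;  a_18 = 9;  a_19 = 10;  a_20 = 8;  a_21 = 0;  a_22 = 2
  a_23 = 9;  a_24 = 0;  a_25 = 7;  a_26 = 11;  a_27 = 6;  a_28 = 2
  a_29 = 8;  a_30 = 0;  a_31 = 6;  a_32 = 0;  a_33 = 10;  a_34 = 5
  a_35 = 2;  a_36 = 8;  a_37 = 9;  a_38 = 12;  a_39 = 9;  a_40 = 5
  a_41 = 12;  a_42 = 9;  a_43 = 3;  a_44 = 12;  a_45 = 11;  a_46 = 3
  a_47 = 6;  a_48 = 0;  a_49 = 0;  a_50 = 7;  a_51 = 3;  a_52 = 5
  a_53 = 6;  a_54 = 6;  a_55 = 7;  a_56 = 5;  a_57 = 5;  a_58 = 9
  a_59 = 4;  a_60 = 4;  a_61 = 6;  a_62 = 9;  a_63 = 6;  a_64 = 2
  a_65 = 8;  a_66 = 2;  a_67 = 12;  a_68 = 7;  a_69 = 12;  a_70 = 6
  a_71 = 11;  a_72 = 4;  a_73 = 11;  a_74 = 11;  a_75 = 10;  a_76 = 12
  a_77 = 12;  a_78 = 11;  a_79 = 5;  a_80 = 0;  a_81 = 4;  a_82 = 8
  a_83 = 6;  a_84 = 7;  a_85 = 11;  a_86 = 3;  a_87 = 12;  a_88 = 7
  a_89 = 8;  a_90 = 3;  a_91 = 5;  a_92 = 8;  a_93 = 2;  a_94 = 5
  a_95 = 12;  a_96 = 0;  a_97 = 3;  a_98 = 4;  a_99 = 4;  a_100 = 0
  a_101 = 7;  a_102 = 1;  a_103 = 9;  a_104 = 5;  a_105 = 10;  a_106 = 4
  a_107 = 5;  a_108 = 11;  a_109 = 1;  a_110 = 0;  a_111 = 9;  a_112 = 12
  a_113 = 9;  a_114 = 6;  a_115 = 1;  a_116 = 1;  a_117 = 10;  a_118 = 4
  a_119 = 11;  a_120 = 7;  a_121 = 8;  a_122 = 7;  a_123 = 3;  a_124 = 2
  a_125 = 2;  a_126 = 4;  a_127 = 2;  a_128 = 2;  a_129 = 7;  a_130 = 5
  a_131 = 4;  a_132 = 4;  a_133 = 2;  a_134 = 1;  a_135 = 4;  a_136 = 12
  a_137 = 10;  a_138 = 12;  a_139 = 12;  a_140 = 8;  a_141 = 5;  a_142 = 2
  a_143 = 12;  a_144 = 5;  a_145 = 7;  a_146 = 11;  a_147 = 12
a_148 = 5·12 + 8·11 + 5·7 + 11·5 + 2·12 = 2
a_149 = 5·2 + 8·12 + 5·11 + 11·7 + 2·5 = 1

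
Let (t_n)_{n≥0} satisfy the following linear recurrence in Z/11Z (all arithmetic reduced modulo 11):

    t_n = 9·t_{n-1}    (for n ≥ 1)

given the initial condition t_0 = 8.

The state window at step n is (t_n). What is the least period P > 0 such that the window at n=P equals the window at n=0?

n=0: window = (8)
n=1: window = (6)
n=2: window = (10)
n=3: window = (2)
n=4: window = (7)
n=5: window = (8)
window at n=5 equals window at n=0 → period = 5

5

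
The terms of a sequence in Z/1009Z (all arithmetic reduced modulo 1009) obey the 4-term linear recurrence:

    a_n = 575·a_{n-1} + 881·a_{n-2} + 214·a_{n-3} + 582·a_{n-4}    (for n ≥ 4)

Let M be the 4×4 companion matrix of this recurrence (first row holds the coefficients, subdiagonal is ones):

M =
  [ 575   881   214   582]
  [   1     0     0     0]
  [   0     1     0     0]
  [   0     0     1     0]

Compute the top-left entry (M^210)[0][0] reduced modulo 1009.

(M^210)[0][0] is the top entry after applying M 210 times to the unit state (1, 0, 0, 0). Equivalently it is h_{213} for the auxiliary sequence (h_n) obeying the same recurrence with h_3 = 1 and h_i = 0 for 0 ≤ i < 3:
h_4 = 575·1 + 881·0 + 214·0 + 582·0 = 575
h_5 = 575·575 + 881·1 + 214·0 + 582·0 = 554
h_6 = 575·554 + 881·575 + 214·1 + 582·0 = 986
h_7 = 575·986 + 881·554 + 214·575 + 582·1 = 144
h_8 = 575·144 + 881·986 + 214·554 + 582·575 = 144
h_9 = 575·144 + 881·144 + 214·986 + 582·554 = 472
Continuing the recurrence:
  h_10 = 995;  h_11 = 753;  h_12 = 57;  h_13 = 245;  h_14 = 17;  h_15 = 34
  h_16 = 60;  h_17 = 810;  h_18 = 1;  h_19 = 153;  h_20 = 470;  h_21 = 865
  h_22 = 345;  h_23 = 815;  h_24 = 240;  h_25 = 495;  h_26 = 498;  h_27 = 2
  h_28 = 387;  h_29 = 432;  h_30 = 772;  h_31 = 374;  h_32 = 46;  h_33 = 691
  h_34 = 569;  h_35 = 81;  h_36 = 66;  h_37 = 596;  h_38 = 660;  h_39 = 229
  h_40 = 252;  h_41 = 318;  h_42 = 518;  h_43 = 392;  h_44 = 482;  h_45 = 240
  h_46 = 555;  h_47 = 171;  h_48 = 974;  h_49 = 511;  h_50 = 41;  h_51 = 758
  h_52 = 960;  h_53 = 366;  h_54 = 205;  h_55 = 224;  h_56 = 7;  h_57 = 165
  h_58 = 903;  h_59 = 355;  h_60 = 791;  h_61 = 429;  h_62 = 283;  h_63 = 386
  h_64 = 315;  h_65 = 15;  h_66 = 698;  h_67 = 327;  h_68 = 683;  h_69 = 435
  h_70 = 218;  h_71 = 528;  h_72 = 461;  h_73 = 885;  h_74 = 588;  h_75 = 145
  h_76 = 654;  h_77 = 491;  h_78 = 765;  h_79 = 9;  h_80 = 456;  h_81 = 184
  h_82 = 178;  h_83 = 0;  h_84 = 473;  h_85 = 438;  h_86 = 274;  h_87 = 908
  h_88 = 414;  h_89 = 499;  h_90 = 475;  h_91 = 943;  h_92 = 770;  h_93 = 751
  h_94 = 281;  h_95 = 105;  h_96 = 618;  h_97 = 647;  h_98 = 667;  h_99 = 670
  h_100 = 898;  h_101 = 413;  h_102 = 273;  h_103 = 103;  h_104 = 638;  h_105 = 640
  h_106 = 97;  h_107 = 821;  h_108 = 304;  h_109 = 828;  h_110 = 369;  h_111 = 282
  h_112 = 862;  h_113 = 317;  h_114 = 958;  h_115 = 207;  h_116 = 883;  h_117 = 977
  h_118 = 236;  h_119 = 227;  h_120 = 966;  h_121 = 297;  h_122 = 987;  h_123 = 607
  h_124 = 899;  h_125 = 966;  h_126 = 504;  h_127 = 467;  h_128 = 630;  h_129 = 875
  h_130 = 479;  h_131 = 963;  h_132 = 999;  h_133 = 440;  h_134 = 552;  h_135 = 98
  h_136 = 377;  h_137 = 282;  h_138 = 62;  h_139 = 44;  h_140 = 480;  h_141 = 773
  h_142 = 719;  h_143 = 867;  h_144 = 688;  h_145 = 456;  h_146 = 193;  h_147 = 151
  h_148 = 126;  h_149 = 612;  h_150 = 128;  h_151 = 129;  h_152 = 760;  h_153 = 900
  h_154 = 669;  h_155 = 675;  h_156 = 52;  h_157 = 21;  h_158 = 421;  h_159 = 632
  h_160 = 201;  h_161 = 780;  h_162 = 887;  h_163 = 706;  h_164 = 177;  h_165 = 344
  h_166 = 956;  h_167 = 933;  h_168 = 472;  h_169 = 809;  h_170 = 463;  h_171 = 496
  h_172 = 763;  h_173 = 733;  h_174 = 184;  h_175 = 799;  h_176 = 558;  h_177 = 458
  h_178 = 815;  h_179 = 566;  h_180 = 156;  h_181 = 132;  h_182 = 581;  h_183 = 918
  h_184 = 419;  h_185 = 690;  h_186 = 891;  h_187 = 605;  h_188 = 774;  h_189 = 305
  h_190 = 882;  h_191 = 63;  h_192 = 152;  h_193 = 625;  h_194 = 1003;  h_195 = 879
  h_196 = 918;  h_197 = 874;  h_198 = 584;  h_199 = 651;  h_200 = 786;  h_201 = 329
  h_202 = 711;  h_203 = 654;  h_204 = 655;  h_205 = 875;  h_206 = 367;  h_207 = 297
  h_208 = 85;  h_209 = 310;  h_210 = 562;  h_211 = 284
h_212 = 575·284 + 881·562 + 214·310 + 582·85 = 329
h_213 = 575·329 + 881·284 + 214·562 + 582·310 = 470

470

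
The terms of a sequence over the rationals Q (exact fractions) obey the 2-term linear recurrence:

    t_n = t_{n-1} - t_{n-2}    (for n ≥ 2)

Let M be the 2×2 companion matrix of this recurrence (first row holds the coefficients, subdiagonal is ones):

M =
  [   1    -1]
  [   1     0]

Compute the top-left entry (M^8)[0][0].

(M^8)[0][0] is the top entry after applying M 8 times to the unit state (1, 0). Equivalently it is h_{9} for the auxiliary sequence (h_n) obeying the same recurrence with h_1 = 1 and h_i = 0 for 0 ≤ i < 1:
h_2 = 1·1 + -1·0 = 1
h_3 = 1·1 + -1·1 = 0
h_4 = 1·0 + -1·1 = -1
h_5 = 1·-1 + -1·0 = -1
h_6 = 1·-1 + -1·-1 = 0
h_7 = 1·0 + -1·-1 = 1
h_8 = 1·1 + -1·0 = 1
h_9 = 1·1 + -1·1 = 0

0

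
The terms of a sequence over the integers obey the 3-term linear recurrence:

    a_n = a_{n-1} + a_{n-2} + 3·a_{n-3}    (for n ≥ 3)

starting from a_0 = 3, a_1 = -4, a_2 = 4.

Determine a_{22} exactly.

7459754

a_3 = 1·4 + 1·-4 + 3·3 = 9
a_4 = 1·9 + 1·4 + 3·-4 = 1
a_5 = 1·1 + 1·9 + 3·4 = 22
a_6 = 1·22 + 1·1 + 3·9 = 50
a_7 = 1·50 + 1·22 + 3·1 = 75
a_8 = 1·75 + 1·50 + 3·22 = 191
a_9 = 1·191 + 1·75 + 3·50 = 416
a_10 = 1·416 + 1·191 + 3·75 = 832
a_11 = 1·832 + 1·416 + 3·191 = 1821
a_12 = 1·1821 + 1·832 + 3·416 = 3901
a_13 = 1·3901 + 1·1821 + 3·832 = 8218
a_14 = 1·8218 + 1·3901 + 3·1821 = 17582
a_15 = 1·17582 + 1·8218 + 3·3901 = 37503
a_16 = 1·37503 + 1·17582 + 3·8218 = 79739
a_17 = 1·79739 + 1·37503 + 3·17582 = 169988
a_18 = 1·169988 + 1·79739 + 3·37503 = 362236
a_19 = 1·362236 + 1·169988 + 3·79739 = 771441
a_20 = 1·771441 + 1·362236 + 3·169988 = 1643641
a_21 = 1·1643641 + 1·771441 + 3·362236 = 3501790
a_22 = 1·3501790 + 1·1643641 + 3·771441 = 7459754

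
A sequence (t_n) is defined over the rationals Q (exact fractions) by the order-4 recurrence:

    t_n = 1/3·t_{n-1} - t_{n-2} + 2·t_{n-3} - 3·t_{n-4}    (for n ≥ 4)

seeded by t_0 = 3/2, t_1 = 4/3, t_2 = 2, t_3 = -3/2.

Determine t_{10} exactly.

-56447/4374

t_4 = 1/3·-3/2 + -1·2 + 2·4/3 + -3·3/2 = -13/3
t_5 = 1/3·-13/3 + -1·-3/2 + 2·2 + -3·4/3 = 1/18
t_6 = 1/3·1/18 + -1·-13/3 + 2·-3/2 + -3·2 = -251/54
t_7 = 1/3·-251/54 + -1·1/18 + 2·-13/3 + -3·-3/2 = -935/162
t_8 = 1/3·-935/162 + -1·-251/54 + 2·1/18 + -3·-13/3 = 3848/243
t_9 = 1/3·3848/243 + -1·-935/162 + 2·-251/54 + -3·1/18 = 1157/729
t_10 = 1/3·1157/729 + -1·3848/243 + 2·-935/162 + -3·-251/54 = -56447/4374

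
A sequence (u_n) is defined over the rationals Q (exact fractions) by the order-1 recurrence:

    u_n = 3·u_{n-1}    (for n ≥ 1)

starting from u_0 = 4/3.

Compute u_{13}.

2125764

u_1 = 3·4/3 = 4
u_2 = 3·4 = 12
u_3 = 3·12 = 36
u_4 = 3·36 = 108
u_5 = 3·108 = 324
u_6 = 3·324 = 972
u_7 = 3·972 = 2916
u_8 = 3·2916 = 8748
u_9 = 3·8748 = 26244
u_10 = 3·26244 = 78732
u_11 = 3·78732 = 236196
u_12 = 3·236196 = 708588
u_13 = 3·708588 = 2125764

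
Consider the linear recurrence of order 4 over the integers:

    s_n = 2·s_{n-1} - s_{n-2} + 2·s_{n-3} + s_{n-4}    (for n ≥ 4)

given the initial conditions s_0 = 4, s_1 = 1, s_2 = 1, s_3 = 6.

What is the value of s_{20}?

1850467

s_4 = 2·6 + -1·1 + 2·1 + 1·4 = 17
s_5 = 2·17 + -1·6 + 2·1 + 1·1 = 31
s_6 = 2·31 + -1·17 + 2·6 + 1·1 = 58
s_7 = 2·58 + -1·31 + 2·17 + 1·6 = 125
s_8 = 2·125 + -1·58 + 2·31 + 1·17 = 271
s_9 = 2·271 + -1·125 + 2·58 + 1·31 = 564
s_10 = 2·564 + -1·271 + 2·125 + 1·58 = 1165
s_11 = 2·1165 + -1·564 + 2·271 + 1·125 = 2433
s_12 = 2·2433 + -1·1165 + 2·564 + 1·271 = 5100
s_13 = 2·5100 + -1·2433 + 2·1165 + 1·564 = 10661
s_14 = 2·10661 + -1·5100 + 2·2433 + 1·1165 = 22253
s_15 = 2·22253 + -1·10661 + 2·5100 + 1·2433 = 46478
s_16 = 2·46478 + -1·22253 + 2·10661 + 1·5100 = 97125
s_17 = 2·97125 + -1·46478 + 2·22253 + 1·10661 = 202939
s_18 = 2·202939 + -1·97125 + 2·46478 + 1·22253 = 423962
s_19 = 2·423962 + -1·202939 + 2·97125 + 1·46478 = 885713
s_20 = 2·885713 + -1·423962 + 2·202939 + 1·97125 = 1850467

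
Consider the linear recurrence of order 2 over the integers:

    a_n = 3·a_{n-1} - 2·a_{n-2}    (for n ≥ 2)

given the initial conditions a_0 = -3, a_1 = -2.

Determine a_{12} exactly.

4092

a_2 = 3·-2 + -2·-3 = 0
a_3 = 3·0 + -2·-2 = 4
a_4 = 3·4 + -2·0 = 12
a_5 = 3·12 + -2·4 = 28
a_6 = 3·28 + -2·12 = 60
a_7 = 3·60 + -2·28 = 124
a_8 = 3·124 + -2·60 = 252
a_9 = 3·252 + -2·124 = 508
a_10 = 3·508 + -2·252 = 1020
a_11 = 3·1020 + -2·508 = 2044
a_12 = 3·2044 + -2·1020 = 4092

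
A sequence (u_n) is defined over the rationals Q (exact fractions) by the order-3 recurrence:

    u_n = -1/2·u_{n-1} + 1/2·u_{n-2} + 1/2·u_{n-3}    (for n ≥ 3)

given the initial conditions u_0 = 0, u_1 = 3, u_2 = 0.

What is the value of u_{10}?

u_3 = -1/2·0 + 1/2·3 + 1/2·0 = 3/2
u_4 = -1/2·3/2 + 1/2·0 + 1/2·3 = 3/4
u_5 = -1/2·3/4 + 1/2·3/2 + 1/2·0 = 3/8
u_6 = -1/2·3/8 + 1/2·3/4 + 1/2·3/2 = 15/16
u_7 = -1/2·15/16 + 1/2·3/8 + 1/2·3/4 = 3/32
u_8 = -1/2·3/32 + 1/2·15/16 + 1/2·3/8 = 39/64
u_9 = -1/2·39/64 + 1/2·3/32 + 1/2·15/16 = 27/128
u_10 = -1/2·27/128 + 1/2·39/64 + 1/2·3/32 = 63/256

63/256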